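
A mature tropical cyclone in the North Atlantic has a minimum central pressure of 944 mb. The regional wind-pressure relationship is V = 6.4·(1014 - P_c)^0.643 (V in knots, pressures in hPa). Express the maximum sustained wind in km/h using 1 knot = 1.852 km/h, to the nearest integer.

ΔP = 1014 − 944 = 70 mb.
V ≈ 6.4 × 70^0.643 = 6.4 × 15.360 ≈ 98.306 kt.
98.306 × 1.852 ≈ 182.06 km/h → 182 km/h.

182 km/h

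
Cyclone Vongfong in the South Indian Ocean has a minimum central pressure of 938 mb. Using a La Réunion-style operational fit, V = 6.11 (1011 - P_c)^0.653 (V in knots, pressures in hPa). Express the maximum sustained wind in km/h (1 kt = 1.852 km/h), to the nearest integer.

186 km/h

ΔP = 1011 − 938 = 73 mb.
V ≈ 6.11 × 73^0.653 = 6.11 × 16.472 ≈ 100.645 kt.
100.645 × 1.852 ≈ 186.39 km/h → 186 km/h.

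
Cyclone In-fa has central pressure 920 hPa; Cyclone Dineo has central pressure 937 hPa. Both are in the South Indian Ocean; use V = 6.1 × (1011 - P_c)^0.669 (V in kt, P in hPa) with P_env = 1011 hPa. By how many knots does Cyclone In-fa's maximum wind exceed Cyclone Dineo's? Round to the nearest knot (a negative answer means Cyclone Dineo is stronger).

16 kt

Cyclone In-fa: ΔP = 91; V ≈ 6.1 × 91^0.669 ≈ 124.72 kt.
Cyclone Dineo: ΔP = 74; V ≈ 6.1 × 74^0.669 ≈ 108.60 kt.
Difference ≈ 124.72 − 108.60 = 16.12 → 16 kt.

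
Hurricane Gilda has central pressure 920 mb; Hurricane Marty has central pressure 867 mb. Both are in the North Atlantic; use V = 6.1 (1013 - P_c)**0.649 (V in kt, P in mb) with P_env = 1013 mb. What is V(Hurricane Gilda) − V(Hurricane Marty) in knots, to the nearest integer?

-39 kt

Hurricane Gilda: ΔP = 93; V ≈ 6.1 × 93^0.649 ≈ 115.58 kt.
Hurricane Marty: ΔP = 146; V ≈ 6.1 × 146^0.649 ≈ 154.88 kt.
Difference ≈ 115.58 − 154.88 = -39.30 → -39 kt.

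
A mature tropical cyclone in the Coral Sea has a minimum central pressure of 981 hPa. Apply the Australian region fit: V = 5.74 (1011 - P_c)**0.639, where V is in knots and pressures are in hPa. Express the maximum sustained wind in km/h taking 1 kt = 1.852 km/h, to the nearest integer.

ΔP = 1011 − 981 = 30 hPa.
V ≈ 5.74 × 30^0.639 = 5.74 × 8.788 ≈ 50.442 kt.
50.442 × 1.852 ≈ 93.42 km/h → 93 km/h.

93 km/h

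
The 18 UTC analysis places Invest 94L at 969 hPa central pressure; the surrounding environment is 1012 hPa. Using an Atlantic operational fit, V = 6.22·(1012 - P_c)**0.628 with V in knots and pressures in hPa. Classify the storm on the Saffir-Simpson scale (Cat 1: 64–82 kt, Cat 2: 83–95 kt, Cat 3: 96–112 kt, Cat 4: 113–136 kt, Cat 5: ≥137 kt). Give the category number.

ΔP = 1012 − 969 = 43 hPa.
V ≈ 6.22 × 43^0.628 = 6.22 × 10.61 ≈ 66 kt.
66 kt falls in the Category 1 band.

1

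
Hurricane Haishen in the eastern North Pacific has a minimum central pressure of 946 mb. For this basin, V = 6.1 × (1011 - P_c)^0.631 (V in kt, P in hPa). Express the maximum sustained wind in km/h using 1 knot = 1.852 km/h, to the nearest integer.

ΔP = 1011 − 946 = 65 mb.
V ≈ 6.1 × 65^0.631 = 6.1 × 13.930 ≈ 84.972 kt.
84.972 × 1.852 ≈ 157.37 km/h → 157 km/h.

157 km/h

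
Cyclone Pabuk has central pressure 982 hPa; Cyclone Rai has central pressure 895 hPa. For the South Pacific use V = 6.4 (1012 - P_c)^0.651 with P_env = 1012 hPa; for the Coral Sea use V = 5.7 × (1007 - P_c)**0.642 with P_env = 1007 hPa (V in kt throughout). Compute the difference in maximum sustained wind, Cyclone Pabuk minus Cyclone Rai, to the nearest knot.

-59 kt

Cyclone Pabuk: ΔP = 30; V ≈ 6.4 × 30^0.651 ≈ 58.58 kt.
Cyclone Rai: ΔP = 112; V ≈ 5.7 × 112^0.642 ≈ 117.89 kt.
Difference ≈ 58.58 − 117.89 = -59.31 → -59 kt.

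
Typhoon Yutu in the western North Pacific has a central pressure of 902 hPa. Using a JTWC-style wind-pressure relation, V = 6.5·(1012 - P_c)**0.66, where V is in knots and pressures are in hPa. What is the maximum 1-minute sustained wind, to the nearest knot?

ΔP = 1012 − 902 = 110 hPa.
110^0.66 ≈ 22.249.
V ≈ 6.5 × 22.249 ≈ 144.6 kt.

145 kt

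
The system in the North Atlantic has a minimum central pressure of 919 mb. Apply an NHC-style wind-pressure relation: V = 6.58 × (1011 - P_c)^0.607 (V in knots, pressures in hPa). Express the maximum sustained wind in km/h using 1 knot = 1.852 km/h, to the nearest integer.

190 km/h

ΔP = 1011 − 919 = 92 mb.
V ≈ 6.58 × 92^0.607 = 6.58 × 15.560 ≈ 102.387 kt.
102.387 × 1.852 ≈ 189.62 km/h → 190 km/h.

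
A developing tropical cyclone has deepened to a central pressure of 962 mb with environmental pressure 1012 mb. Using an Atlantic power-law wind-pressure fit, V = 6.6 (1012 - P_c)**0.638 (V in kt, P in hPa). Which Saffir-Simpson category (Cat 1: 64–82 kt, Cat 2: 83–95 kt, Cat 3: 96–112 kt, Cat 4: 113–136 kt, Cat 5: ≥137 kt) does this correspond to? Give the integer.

ΔP = 1012 − 962 = 50 mb.
V ≈ 6.6 × 50^0.638 = 6.6 × 12.13 ≈ 80 kt.
80 kt falls in the Category 1 band.

1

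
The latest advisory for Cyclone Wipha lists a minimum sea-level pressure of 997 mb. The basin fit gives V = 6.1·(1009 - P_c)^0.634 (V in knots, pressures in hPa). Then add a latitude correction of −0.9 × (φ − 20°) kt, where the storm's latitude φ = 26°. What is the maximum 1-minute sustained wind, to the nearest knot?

ΔP = 1009 − 997 = 12 mb.
12^0.634 ≈ 4.833.
V ≈ 6.1 × 4.833 ≈ 29.5 kt.
Latitude correction: −0.9 × (26 − 20) = -5.4 kt.
Corrected V ≈ 24.1 kt → 24 kt.

24 kt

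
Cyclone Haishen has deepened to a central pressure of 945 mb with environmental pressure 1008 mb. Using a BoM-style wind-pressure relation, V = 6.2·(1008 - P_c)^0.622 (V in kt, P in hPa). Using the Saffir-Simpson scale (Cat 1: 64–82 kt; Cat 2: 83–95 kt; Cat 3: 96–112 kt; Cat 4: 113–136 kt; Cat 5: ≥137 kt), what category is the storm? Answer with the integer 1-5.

1

ΔP = 1008 − 945 = 63 mb.
V ≈ 6.2 × 63^0.622 = 6.2 × 13.16 ≈ 82 kt.
82 kt falls in the Category 1 band.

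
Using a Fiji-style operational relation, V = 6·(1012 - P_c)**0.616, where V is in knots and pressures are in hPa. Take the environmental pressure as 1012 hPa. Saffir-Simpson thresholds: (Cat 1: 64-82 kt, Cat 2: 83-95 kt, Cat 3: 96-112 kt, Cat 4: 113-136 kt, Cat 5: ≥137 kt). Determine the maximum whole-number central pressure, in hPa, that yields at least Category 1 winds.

965 hPa

Category 1 begins at V = 64 kt.
Required ΔP = (64/6)^(1/0.616) = 10.667^1.623 ≈ 46.65 hPa.
P_c ≤ 1012 − 46.65 = 965.35, so the highest integer P_c is 965 hPa.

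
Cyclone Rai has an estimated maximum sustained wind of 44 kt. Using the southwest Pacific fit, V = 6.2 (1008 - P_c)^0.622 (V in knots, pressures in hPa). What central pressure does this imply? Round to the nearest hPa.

ΔP = (V / 6.2)^(1/0.622) = (44/6.2)^1.608.
44/6.2 = 7.097; 7.097^1.608 ≈ 23.35 hPa.
P_c = 1008 − 23.35 = 984.65 ≈ 985 hPa.

985 hPa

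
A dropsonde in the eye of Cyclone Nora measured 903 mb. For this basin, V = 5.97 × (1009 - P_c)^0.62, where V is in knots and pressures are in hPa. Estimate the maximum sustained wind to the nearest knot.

ΔP = 1009 − 903 = 106 mb.
106^0.62 ≈ 18.017.
V ≈ 5.97 × 18.017 ≈ 107.6 kt.

108 kt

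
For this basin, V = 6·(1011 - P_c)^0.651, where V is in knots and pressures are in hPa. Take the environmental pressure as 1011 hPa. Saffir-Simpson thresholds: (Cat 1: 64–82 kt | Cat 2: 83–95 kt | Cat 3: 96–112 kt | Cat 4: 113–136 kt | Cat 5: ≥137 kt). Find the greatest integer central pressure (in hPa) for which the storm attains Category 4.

Category 4 begins at V = 113 kt.
Required ΔP = (113/6)^(1/0.651) = 18.833^1.536 ≈ 90.87 hPa.
P_c ≤ 1011 − 90.87 = 920.13, so the highest integer P_c is 920 hPa.

920 hPa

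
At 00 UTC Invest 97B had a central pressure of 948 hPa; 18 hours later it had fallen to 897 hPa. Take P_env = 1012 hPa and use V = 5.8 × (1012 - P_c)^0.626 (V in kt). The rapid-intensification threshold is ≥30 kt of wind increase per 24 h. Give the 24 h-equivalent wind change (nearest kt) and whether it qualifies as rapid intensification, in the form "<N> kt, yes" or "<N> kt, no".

46 kt, yes

V₁: ΔP = 64, V ≈ 5.8 × 64^0.626 ≈ 78.36 kt.
V₂: ΔP = 115, V ≈ 5.8 × 115^0.626 ≈ 113.09 kt.
ΔV over 18 h = 34.73 kt → 24 h equivalent = 34.73 × 24/18 ≈ 46.31 kt.
46 kt ≥ 30 kt ⇒ rapid intensification.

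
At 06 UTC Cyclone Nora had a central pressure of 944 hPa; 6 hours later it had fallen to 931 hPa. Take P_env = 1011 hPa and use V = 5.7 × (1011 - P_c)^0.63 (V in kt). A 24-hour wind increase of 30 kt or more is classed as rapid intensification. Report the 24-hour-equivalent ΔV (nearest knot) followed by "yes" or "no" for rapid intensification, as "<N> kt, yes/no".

38 kt, yes

V₁: ΔP = 67, V ≈ 5.7 × 67^0.63 ≈ 80.59 kt.
V₂: ΔP = 80, V ≈ 5.7 × 80^0.63 ≈ 90.12 kt.
ΔV over 6 h = 9.53 kt → 24 h equivalent = 9.53 × 24/6 ≈ 38.12 kt.
38 kt ≥ 30 kt ⇒ rapid intensification.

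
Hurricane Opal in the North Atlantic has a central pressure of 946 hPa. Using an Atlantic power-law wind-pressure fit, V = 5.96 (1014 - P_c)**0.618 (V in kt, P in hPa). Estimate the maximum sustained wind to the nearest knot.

ΔP = 1014 − 946 = 68 hPa.
68^0.618 ≈ 13.567.
V ≈ 5.96 × 13.567 ≈ 80.9 kt.

81 kt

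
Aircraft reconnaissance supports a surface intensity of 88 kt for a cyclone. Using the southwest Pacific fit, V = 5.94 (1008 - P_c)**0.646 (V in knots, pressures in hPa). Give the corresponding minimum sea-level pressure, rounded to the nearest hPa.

943 hPa

ΔP = (V / 5.94)^(1/0.646) = (88/5.94)^1.548.
88/5.94 = 14.815; 14.815^1.548 ≈ 64.90 hPa.
P_c = 1008 − 64.90 = 943.10 ≈ 943 hPa.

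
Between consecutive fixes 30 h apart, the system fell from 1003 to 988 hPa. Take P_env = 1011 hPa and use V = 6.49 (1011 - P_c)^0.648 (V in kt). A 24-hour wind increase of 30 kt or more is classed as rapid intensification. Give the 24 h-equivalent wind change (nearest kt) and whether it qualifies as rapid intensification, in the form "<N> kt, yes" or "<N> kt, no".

V₁: ΔP = 8, V ≈ 6.49 × 8^0.648 ≈ 24.97 kt.
V₂: ΔP = 23, V ≈ 6.49 × 23^0.648 ≈ 49.50 kt.
ΔV over 30 h = 24.53 kt → 24 h equivalent = 24.53 × 24/30 ≈ 19.62 kt.
20 kt < 30 kt ⇒ not rapid intensification.

20 kt, no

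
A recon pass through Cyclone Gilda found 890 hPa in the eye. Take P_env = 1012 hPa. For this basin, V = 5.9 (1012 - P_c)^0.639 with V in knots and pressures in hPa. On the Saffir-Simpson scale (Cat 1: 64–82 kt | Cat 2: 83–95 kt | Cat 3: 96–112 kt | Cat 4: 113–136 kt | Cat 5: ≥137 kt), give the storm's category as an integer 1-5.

ΔP = 1012 − 890 = 122 hPa.
V ≈ 5.9 × 122^0.639 = 5.9 × 21.54 ≈ 127 kt.
127 kt falls in the Category 4 band.

4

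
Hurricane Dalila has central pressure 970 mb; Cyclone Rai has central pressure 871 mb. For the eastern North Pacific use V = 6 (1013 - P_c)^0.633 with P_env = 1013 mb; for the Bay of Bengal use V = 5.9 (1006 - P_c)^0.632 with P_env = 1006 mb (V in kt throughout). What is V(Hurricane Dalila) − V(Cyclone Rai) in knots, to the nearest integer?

-66 kt

Hurricane Dalila: ΔP = 43; V ≈ 6 × 43^0.633 ≈ 64.88 kt.
Cyclone Rai: ΔP = 135; V ≈ 5.9 × 135^0.632 ≈ 130.99 kt.
Difference ≈ 64.88 − 130.99 = -66.11 → -66 kt.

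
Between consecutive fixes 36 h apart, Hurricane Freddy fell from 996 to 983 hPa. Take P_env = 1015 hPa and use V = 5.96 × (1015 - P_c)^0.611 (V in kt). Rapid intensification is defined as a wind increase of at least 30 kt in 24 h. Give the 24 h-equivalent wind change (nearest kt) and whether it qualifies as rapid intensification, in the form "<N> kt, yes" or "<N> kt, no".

9 kt, no

V₁: ΔP = 19, V ≈ 5.96 × 19^0.611 ≈ 36.02 kt.
V₂: ΔP = 32, V ≈ 5.96 × 32^0.611 ≈ 49.53 kt.
ΔV over 36 h = 13.51 kt → 24 h equivalent = 13.51 × 24/36 ≈ 9.01 kt.
9 kt < 30 kt ⇒ not rapid intensification.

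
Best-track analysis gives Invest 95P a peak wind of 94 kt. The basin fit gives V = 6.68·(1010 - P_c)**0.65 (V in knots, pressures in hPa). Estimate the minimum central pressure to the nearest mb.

952 mb

ΔP = (V / 6.68)^(1/0.65) = (94/6.68)^1.538.
94/6.68 = 14.072; 14.072^1.538 ≈ 58.44 mb.
P_c = 1010 − 58.44 = 951.56 ≈ 952 mb.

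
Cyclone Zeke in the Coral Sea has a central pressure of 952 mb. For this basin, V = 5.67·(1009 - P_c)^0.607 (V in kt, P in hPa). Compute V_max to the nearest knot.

ΔP = 1009 − 952 = 57 mb.
57^0.607 ≈ 11.636.
V ≈ 5.67 × 11.636 ≈ 66.0 kt.

66 kt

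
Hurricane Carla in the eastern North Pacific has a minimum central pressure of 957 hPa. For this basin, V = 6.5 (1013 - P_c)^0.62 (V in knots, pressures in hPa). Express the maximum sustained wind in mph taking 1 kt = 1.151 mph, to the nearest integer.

ΔP = 1013 − 957 = 56 hPa.
V ≈ 6.5 × 56^0.62 = 6.5 × 12.130 ≈ 78.848 kt.
78.848 × 1.151 ≈ 90.75 mph → 91 mph.

91 mph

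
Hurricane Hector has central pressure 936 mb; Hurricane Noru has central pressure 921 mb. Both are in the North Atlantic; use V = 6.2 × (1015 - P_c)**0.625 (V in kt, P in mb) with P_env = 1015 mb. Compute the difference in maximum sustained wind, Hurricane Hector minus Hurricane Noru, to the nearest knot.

Hurricane Hector: ΔP = 79; V ≈ 6.2 × 79^0.625 ≈ 95.15 kt.
Hurricane Noru: ΔP = 94; V ≈ 6.2 × 94^0.625 ≈ 106.07 kt.
Difference ≈ 95.15 − 106.07 = -10.92 → -11 kt.

-11 kt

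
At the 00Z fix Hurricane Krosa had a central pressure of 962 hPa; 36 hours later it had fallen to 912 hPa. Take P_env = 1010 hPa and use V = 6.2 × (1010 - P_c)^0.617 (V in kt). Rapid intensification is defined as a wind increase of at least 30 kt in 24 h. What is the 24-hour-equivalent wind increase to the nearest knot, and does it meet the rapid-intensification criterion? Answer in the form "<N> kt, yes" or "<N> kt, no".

25 kt, no

V₁: ΔP = 48, V ≈ 6.2 × 48^0.617 ≈ 67.56 kt.
V₂: ΔP = 98, V ≈ 6.2 × 98^0.617 ≈ 104.95 kt.
ΔV over 36 h = 37.39 kt → 24 h equivalent = 37.39 × 24/36 ≈ 24.93 kt.
25 kt < 30 kt ⇒ not rapid intensification.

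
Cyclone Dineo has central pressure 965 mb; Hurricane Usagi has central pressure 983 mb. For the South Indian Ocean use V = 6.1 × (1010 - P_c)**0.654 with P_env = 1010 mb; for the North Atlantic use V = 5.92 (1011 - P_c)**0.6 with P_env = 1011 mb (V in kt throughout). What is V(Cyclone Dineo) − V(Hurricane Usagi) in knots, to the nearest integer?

Cyclone Dineo: ΔP = 45; V ≈ 6.1 × 45^0.654 ≈ 73.54 kt.
Hurricane Usagi: ΔP = 28; V ≈ 5.92 × 28^0.6 ≈ 43.71 kt.
Difference ≈ 73.54 − 43.71 = 29.83 → 30 kt.

30 kt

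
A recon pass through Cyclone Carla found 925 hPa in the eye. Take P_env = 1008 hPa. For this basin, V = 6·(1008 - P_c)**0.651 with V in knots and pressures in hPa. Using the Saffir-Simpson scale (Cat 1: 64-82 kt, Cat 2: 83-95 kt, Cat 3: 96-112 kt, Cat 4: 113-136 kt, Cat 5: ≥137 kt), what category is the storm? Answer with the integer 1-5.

ΔP = 1008 − 925 = 83 hPa.
V ≈ 6 × 83^0.651 = 6 × 17.75 ≈ 107 kt.
107 kt falls in the Category 3 band.

3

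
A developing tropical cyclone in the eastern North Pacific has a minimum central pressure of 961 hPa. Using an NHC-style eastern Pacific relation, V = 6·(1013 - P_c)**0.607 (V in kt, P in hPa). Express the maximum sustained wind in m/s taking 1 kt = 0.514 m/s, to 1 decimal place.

ΔP = 1013 − 961 = 52 hPa.
V ≈ 6 × 52^0.607 = 6 × 11.006 ≈ 66.034 kt.
66.034 × 0.514 ≈ 33.94 m/s → 33.9 m/s.

33.9 m/s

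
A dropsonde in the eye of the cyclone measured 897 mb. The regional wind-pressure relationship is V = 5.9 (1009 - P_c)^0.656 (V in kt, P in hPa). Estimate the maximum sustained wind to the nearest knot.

130 kt

ΔP = 1009 − 897 = 112 mb.
112^0.656 ≈ 22.095.
V ≈ 5.9 × 22.095 ≈ 130.4 kt.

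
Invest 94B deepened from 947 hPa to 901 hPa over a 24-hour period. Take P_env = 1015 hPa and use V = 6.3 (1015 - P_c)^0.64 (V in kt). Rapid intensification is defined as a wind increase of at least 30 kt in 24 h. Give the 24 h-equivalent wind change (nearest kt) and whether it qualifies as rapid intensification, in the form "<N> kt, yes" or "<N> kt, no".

V₁: ΔP = 68, V ≈ 6.3 × 68^0.64 ≈ 93.79 kt.
V₂: ΔP = 114, V ≈ 6.3 × 114^0.64 ≈ 130.54 kt.
ΔV over 24 h = 36.75 kt → 24 h equivalent = 36.75 × 24/24 ≈ 36.75 kt.
37 kt ≥ 30 kt ⇒ rapid intensification.

37 kt, yes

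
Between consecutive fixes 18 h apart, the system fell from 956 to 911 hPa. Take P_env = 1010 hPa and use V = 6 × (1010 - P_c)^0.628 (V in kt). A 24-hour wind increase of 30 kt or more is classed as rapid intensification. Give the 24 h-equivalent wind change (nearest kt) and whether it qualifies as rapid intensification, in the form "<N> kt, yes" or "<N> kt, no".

V₁: ΔP = 54, V ≈ 6 × 54^0.628 ≈ 73.47 kt.
V₂: ΔP = 99, V ≈ 6 × 99^0.628 ≈ 107.50 kt.
ΔV over 18 h = 34.03 kt → 24 h equivalent = 34.03 × 24/18 ≈ 45.37 kt.
45 kt ≥ 30 kt ⇒ rapid intensification.

45 kt, yes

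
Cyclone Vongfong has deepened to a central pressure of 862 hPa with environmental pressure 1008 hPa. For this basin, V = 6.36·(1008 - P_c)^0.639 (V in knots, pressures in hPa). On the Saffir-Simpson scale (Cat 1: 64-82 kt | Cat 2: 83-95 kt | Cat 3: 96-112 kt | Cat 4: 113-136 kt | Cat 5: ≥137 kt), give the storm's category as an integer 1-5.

5

ΔP = 1008 − 862 = 146 hPa.
V ≈ 6.36 × 146^0.639 = 6.36 × 24.16 ≈ 154 kt.
154 kt falls in the Category 5 band.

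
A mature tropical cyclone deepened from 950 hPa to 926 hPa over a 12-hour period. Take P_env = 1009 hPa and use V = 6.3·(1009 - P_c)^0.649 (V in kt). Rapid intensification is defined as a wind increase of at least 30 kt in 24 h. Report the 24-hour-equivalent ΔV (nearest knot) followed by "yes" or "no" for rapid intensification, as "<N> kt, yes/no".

V₁: ΔP = 59, V ≈ 6.3 × 59^0.649 ≈ 88.84 kt.
V₂: ΔP = 83, V ≈ 6.3 × 83^0.649 ≈ 110.87 kt.
ΔV over 12 h = 22.03 kt → 24 h equivalent = 22.03 × 24/12 ≈ 44.06 kt.
44 kt ≥ 30 kt ⇒ rapid intensification.

44 kt, yes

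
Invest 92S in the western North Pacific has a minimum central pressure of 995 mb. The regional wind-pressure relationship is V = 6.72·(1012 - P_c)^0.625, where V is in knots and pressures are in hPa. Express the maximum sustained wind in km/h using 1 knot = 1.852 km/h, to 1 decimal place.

ΔP = 1012 − 995 = 17 mb.
V ≈ 6.72 × 17^0.625 = 6.72 × 5.875 ≈ 39.482 kt.
39.482 × 1.852 ≈ 73.12 km/h → 73.1 km/h.

73.1 km/h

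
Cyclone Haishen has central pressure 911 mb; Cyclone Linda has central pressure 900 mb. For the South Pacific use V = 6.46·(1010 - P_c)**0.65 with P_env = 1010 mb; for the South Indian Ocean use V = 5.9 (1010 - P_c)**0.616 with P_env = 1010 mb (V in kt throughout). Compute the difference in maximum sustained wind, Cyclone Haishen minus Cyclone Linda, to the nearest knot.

21 kt

Cyclone Haishen: ΔP = 99; V ≈ 6.46 × 99^0.65 ≈ 128.05 kt.
Cyclone Linda: ΔP = 110; V ≈ 5.9 × 110^0.616 ≈ 106.75 kt.
Difference ≈ 128.05 − 106.75 = 21.30 → 21 kt.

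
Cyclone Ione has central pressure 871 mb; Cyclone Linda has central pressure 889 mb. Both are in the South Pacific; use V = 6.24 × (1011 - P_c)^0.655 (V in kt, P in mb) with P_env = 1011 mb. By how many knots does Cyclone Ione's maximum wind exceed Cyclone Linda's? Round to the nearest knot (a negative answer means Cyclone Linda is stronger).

Cyclone Ione: ΔP = 140; V ≈ 6.24 × 140^0.655 ≈ 158.82 kt.
Cyclone Linda: ΔP = 122; V ≈ 6.24 × 122^0.655 ≈ 145.13 kt.
Difference ≈ 158.82 − 145.13 = 13.69 → 14 kt.

14 kt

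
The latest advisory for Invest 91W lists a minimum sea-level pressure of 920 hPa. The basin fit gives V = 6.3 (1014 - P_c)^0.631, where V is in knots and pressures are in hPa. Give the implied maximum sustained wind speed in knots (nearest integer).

ΔP = 1014 − 920 = 94 hPa.
94^0.631 ≈ 17.581.
V ≈ 6.3 × 17.581 ≈ 110.8 kt.

111 kt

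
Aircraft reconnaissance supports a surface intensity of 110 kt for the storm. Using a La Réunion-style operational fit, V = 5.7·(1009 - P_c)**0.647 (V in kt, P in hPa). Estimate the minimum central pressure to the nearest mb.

ΔP = (V / 5.7)^(1/0.647) = (110/5.7)^1.546.
110/5.7 = 19.298; 19.298^1.546 ≈ 97.03 mb.
P_c = 1009 − 97.03 = 911.97 ≈ 912 mb.

912 mb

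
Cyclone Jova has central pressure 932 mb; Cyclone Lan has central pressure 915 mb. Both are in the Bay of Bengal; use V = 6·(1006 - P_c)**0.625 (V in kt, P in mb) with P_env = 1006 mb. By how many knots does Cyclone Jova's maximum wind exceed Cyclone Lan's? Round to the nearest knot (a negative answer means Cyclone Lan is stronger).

Cyclone Jova: ΔP = 74; V ≈ 6 × 74^0.625 ≈ 88.39 kt.
Cyclone Lan: ΔP = 91; V ≈ 6 × 91^0.625 ≈ 100.59 kt.
Difference ≈ 88.39 − 100.59 = -12.20 → -12 kt.

-12 kt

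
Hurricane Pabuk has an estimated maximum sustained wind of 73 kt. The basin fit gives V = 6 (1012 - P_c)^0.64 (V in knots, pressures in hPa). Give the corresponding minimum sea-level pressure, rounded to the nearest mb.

962 mb

ΔP = (V / 6)^(1/0.64) = (73/6)^1.562.
73/6 = 12.167; 12.167^1.562 ≈ 49.61 mb.
P_c = 1012 − 49.61 = 962.39 ≈ 962 mb.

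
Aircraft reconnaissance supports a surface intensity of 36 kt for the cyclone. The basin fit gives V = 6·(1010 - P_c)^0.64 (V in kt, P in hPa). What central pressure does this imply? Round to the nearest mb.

994 mb

ΔP = (V / 6)^(1/0.64) = (36/6)^1.562.
36/6 = 6.000; 6.000^1.562 ≈ 16.44 mb.
P_c = 1010 − 16.44 = 993.56 ≈ 994 mb.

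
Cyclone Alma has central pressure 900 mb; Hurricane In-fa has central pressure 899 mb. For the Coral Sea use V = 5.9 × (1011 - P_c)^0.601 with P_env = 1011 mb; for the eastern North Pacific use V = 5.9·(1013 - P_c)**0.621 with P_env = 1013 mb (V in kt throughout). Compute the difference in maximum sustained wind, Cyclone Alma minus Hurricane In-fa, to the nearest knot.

Cyclone Alma: ΔP = 111; V ≈ 5.9 × 111^0.601 ≈ 100.02 kt.
Hurricane In-fa: ΔP = 114; V ≈ 5.9 × 114^0.621 ≈ 111.74 kt.
Difference ≈ 100.02 − 111.74 = -11.72 → -12 kt.

-12 kt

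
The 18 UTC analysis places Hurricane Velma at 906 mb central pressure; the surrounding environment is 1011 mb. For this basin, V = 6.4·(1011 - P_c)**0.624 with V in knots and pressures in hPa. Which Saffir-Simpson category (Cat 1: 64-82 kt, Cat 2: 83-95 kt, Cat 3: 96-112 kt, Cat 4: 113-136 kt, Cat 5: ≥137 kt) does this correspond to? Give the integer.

4

ΔP = 1011 − 906 = 105 mb.
V ≈ 6.4 × 105^0.624 = 6.4 × 18.25 ≈ 117 kt.
117 kt falls in the Category 4 band.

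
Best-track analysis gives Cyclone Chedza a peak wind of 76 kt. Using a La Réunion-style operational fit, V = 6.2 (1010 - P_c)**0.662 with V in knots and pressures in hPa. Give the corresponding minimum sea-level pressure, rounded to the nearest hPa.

966 hPa

ΔP = (V / 6.2)^(1/0.662) = (76/6.2)^1.511.
76/6.2 = 12.258; 12.258^1.511 ≈ 44.07 hPa.
P_c = 1010 − 44.07 = 965.93 ≈ 966 hPa.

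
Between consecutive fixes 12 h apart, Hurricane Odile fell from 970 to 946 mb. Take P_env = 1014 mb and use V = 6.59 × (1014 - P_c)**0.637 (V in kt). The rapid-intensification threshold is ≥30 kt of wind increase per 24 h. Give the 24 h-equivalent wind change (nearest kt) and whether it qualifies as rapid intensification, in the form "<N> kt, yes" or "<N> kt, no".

47 kt, yes

V₁: ΔP = 44, V ≈ 6.59 × 44^0.637 ≈ 73.41 kt.
V₂: ΔP = 68, V ≈ 6.59 × 68^0.637 ≈ 96.87 kt.
ΔV over 12 h = 23.46 kt → 24 h equivalent = 23.46 × 24/12 ≈ 46.92 kt.
47 kt ≥ 30 kt ⇒ rapid intensification.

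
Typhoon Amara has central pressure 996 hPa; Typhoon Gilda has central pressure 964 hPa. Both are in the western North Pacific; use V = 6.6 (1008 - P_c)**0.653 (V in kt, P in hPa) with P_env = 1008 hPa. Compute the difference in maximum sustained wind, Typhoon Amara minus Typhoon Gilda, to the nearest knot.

Typhoon Amara: ΔP = 12; V ≈ 6.6 × 12^0.653 ≈ 33.44 kt.
Typhoon Gilda: ΔP = 44; V ≈ 6.6 × 44^0.653 ≈ 78.11 kt.
Difference ≈ 33.44 − 78.11 = -44.67 → -45 kt.

-45 kt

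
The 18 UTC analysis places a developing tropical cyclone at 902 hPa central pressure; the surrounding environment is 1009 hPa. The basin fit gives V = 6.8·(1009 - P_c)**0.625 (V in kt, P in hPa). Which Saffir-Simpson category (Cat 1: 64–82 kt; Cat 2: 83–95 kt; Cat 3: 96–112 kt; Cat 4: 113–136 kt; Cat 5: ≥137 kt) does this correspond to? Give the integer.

ΔP = 1009 − 902 = 107 hPa.
V ≈ 6.8 × 107^0.625 = 6.8 × 18.55 ≈ 126 kt.
126 kt falls in the Category 4 band.

4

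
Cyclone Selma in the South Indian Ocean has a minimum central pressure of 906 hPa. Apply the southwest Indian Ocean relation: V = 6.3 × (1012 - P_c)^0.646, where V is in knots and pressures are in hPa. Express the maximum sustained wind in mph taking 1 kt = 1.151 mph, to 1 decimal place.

ΔP = 1012 − 906 = 106 hPa.
V ≈ 6.3 × 106^0.646 = 6.3 × 20.340 ≈ 128.141 kt.
128.141 × 1.151 ≈ 147.49 mph → 147.5 mph.

147.5 mph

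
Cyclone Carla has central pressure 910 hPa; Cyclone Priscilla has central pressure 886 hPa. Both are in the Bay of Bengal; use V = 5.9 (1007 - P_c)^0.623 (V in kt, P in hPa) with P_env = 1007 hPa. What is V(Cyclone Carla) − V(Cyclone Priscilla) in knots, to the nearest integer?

-15 kt

Cyclone Carla: ΔP = 97; V ≈ 5.9 × 97^0.623 ≈ 102.00 kt.
Cyclone Priscilla: ΔP = 121; V ≈ 5.9 × 121^0.623 ≈ 117.07 kt.
Difference ≈ 102.00 − 117.07 = -15.07 → -15 kt.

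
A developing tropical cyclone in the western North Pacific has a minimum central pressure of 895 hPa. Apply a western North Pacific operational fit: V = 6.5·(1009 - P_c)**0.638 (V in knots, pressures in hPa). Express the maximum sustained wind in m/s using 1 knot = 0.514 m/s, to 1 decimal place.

ΔP = 1009 − 895 = 114 hPa.
V ≈ 6.5 × 114^0.638 = 6.5 × 20.526 ≈ 133.419 kt.
133.419 × 0.514 ≈ 68.58 m/s → 68.6 m/s.

68.6 m/s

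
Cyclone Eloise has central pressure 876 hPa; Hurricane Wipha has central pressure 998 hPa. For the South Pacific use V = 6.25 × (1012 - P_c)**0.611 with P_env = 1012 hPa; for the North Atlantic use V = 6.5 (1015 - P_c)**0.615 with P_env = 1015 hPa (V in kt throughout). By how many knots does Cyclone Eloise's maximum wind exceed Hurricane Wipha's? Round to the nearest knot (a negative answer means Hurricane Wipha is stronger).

Cyclone Eloise: ΔP = 136; V ≈ 6.25 × 136^0.611 ≈ 125.74 kt.
Hurricane Wipha: ΔP = 17; V ≈ 6.5 × 17^0.615 ≈ 37.12 kt.
Difference ≈ 125.74 − 37.12 = 88.62 → 89 kt.

89 kt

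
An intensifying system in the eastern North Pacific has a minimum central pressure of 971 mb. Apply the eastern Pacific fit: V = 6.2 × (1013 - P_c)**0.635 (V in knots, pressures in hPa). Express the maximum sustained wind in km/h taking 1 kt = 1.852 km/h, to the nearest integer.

123 km/h

ΔP = 1013 − 971 = 42 mb.
V ≈ 6.2 × 42^0.635 = 6.2 × 10.734 ≈ 66.551 kt.
66.551 × 1.852 ≈ 123.25 km/h → 123 km/h.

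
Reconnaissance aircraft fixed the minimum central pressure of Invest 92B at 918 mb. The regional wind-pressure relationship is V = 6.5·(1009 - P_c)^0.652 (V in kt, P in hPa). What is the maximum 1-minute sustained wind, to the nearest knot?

ΔP = 1009 − 918 = 91 mb.
91^0.652 ≈ 18.936.
V ≈ 6.5 × 18.936 ≈ 123.1 kt.

123 kt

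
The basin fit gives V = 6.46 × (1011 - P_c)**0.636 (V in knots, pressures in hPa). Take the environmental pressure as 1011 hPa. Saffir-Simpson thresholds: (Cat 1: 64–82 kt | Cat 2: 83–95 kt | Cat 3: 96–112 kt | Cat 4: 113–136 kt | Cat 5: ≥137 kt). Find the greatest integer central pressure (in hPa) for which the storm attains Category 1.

974 hPa

Category 1 begins at V = 64 kt.
Required ΔP = (64/6.46)^(1/0.636) = 9.907^1.572 ≈ 36.81 hPa.
P_c ≤ 1011 − 36.81 = 974.19, so the highest integer P_c is 974 hPa.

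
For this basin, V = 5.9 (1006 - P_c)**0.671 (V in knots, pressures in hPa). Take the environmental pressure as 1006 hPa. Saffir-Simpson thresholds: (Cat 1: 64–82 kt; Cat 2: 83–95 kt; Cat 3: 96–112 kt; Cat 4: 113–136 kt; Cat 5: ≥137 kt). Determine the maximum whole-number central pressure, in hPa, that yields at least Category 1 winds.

971 hPa

Category 1 begins at V = 64 kt.
Required ΔP = (64/5.9)^(1/0.671) = 10.847^1.490 ≈ 34.91 hPa.
P_c ≤ 1006 − 34.91 = 971.09, so the highest integer P_c is 971 hPa.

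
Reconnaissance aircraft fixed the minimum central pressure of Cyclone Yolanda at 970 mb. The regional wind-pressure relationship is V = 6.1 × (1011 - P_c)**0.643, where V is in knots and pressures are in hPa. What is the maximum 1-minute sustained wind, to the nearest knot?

66 kt

ΔP = 1011 − 970 = 41 mb.
41^0.643 ≈ 10.890.
V ≈ 6.1 × 10.890 ≈ 66.4 kt.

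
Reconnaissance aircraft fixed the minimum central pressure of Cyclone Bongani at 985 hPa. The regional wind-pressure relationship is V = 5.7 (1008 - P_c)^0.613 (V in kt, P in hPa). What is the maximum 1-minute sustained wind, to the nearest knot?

ΔP = 1008 − 985 = 23 hPa.
23^0.613 ≈ 6.835.
V ≈ 5.7 × 6.835 ≈ 39.0 kt.

39 kt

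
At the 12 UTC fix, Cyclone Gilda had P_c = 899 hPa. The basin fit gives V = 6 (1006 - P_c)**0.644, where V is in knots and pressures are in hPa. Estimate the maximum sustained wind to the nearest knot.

122 kt

ΔP = 1006 − 899 = 107 hPa.
107^0.644 ≈ 20.273.
V ≈ 6 × 20.273 ≈ 121.6 kt.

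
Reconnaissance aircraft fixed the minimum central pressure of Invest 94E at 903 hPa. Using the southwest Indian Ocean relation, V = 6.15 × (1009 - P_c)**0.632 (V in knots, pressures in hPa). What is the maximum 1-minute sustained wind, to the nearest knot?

ΔP = 1009 − 903 = 106 hPa.
106^0.632 ≈ 19.054.
V ≈ 6.15 × 19.054 ≈ 117.2 kt.

117 kt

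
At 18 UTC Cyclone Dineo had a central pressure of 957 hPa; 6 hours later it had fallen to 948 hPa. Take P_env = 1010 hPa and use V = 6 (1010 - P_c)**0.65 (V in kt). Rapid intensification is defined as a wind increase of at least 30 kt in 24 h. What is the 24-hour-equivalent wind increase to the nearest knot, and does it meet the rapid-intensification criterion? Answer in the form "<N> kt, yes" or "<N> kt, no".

V₁: ΔP = 53, V ≈ 6 × 53^0.65 ≈ 79.24 kt.
V₂: ΔP = 62, V ≈ 6 × 62^0.65 ≈ 87.74 kt.
ΔV over 6 h = 8.50 kt → 24 h equivalent = 8.50 × 24/6 ≈ 34.00 kt.
34 kt ≥ 30 kt ⇒ rapid intensification.

34 kt, yes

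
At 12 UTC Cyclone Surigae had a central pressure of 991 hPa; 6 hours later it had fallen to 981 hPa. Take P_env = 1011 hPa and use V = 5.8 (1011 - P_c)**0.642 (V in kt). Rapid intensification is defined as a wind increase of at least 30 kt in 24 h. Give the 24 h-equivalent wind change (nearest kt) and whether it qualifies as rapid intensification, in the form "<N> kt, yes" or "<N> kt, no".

47 kt, yes

V₁: ΔP = 20, V ≈ 5.8 × 20^0.642 ≈ 39.69 kt.
V₂: ΔP = 30, V ≈ 5.8 × 30^0.642 ≈ 51.49 kt.
ΔV over 6 h = 11.80 kt → 24 h equivalent = 11.80 × 24/6 ≈ 47.20 kt.
47 kt ≥ 30 kt ⇒ rapid intensification.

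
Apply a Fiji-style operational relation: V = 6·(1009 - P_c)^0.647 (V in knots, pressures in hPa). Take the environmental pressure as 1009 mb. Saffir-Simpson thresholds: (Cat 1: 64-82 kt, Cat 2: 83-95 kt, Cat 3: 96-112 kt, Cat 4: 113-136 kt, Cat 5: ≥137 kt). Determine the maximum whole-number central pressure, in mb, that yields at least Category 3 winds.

Category 3 begins at V = 96 kt.
Required ΔP = (96/6)^(1/0.647) = 16.000^1.546 ≈ 72.62 mb.
P_c ≤ 1009 − 72.62 = 936.38, so the highest integer P_c is 936 mb.

936 mb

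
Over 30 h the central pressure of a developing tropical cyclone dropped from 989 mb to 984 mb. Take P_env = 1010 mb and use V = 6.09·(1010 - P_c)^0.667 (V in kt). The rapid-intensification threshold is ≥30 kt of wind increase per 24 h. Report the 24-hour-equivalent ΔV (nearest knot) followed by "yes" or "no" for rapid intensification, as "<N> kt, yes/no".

6 kt, no

V₁: ΔP = 21, V ≈ 6.09 × 21^0.667 ≈ 46.40 kt.
V₂: ΔP = 26, V ≈ 6.09 × 26^0.667 ≈ 53.51 kt.
ΔV over 30 h = 7.11 kt → 24 h equivalent = 7.11 × 24/30 ≈ 5.69 kt.
6 kt < 30 kt ⇒ not rapid intensification.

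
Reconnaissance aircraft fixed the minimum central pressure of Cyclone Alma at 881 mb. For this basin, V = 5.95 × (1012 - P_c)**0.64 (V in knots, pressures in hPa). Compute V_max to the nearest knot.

ΔP = 1012 − 881 = 131 mb.
131^0.64 ≈ 22.649.
V ≈ 5.95 × 22.649 ≈ 134.8 kt.

135 kt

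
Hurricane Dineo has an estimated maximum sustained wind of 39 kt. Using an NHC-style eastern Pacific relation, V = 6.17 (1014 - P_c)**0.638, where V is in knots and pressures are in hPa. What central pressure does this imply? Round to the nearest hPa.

ΔP = (V / 6.17)^(1/0.638) = (39/6.17)^1.567.
39/6.17 = 6.321; 6.321^1.567 ≈ 17.99 hPa.
P_c = 1014 − 17.99 = 996.01 ≈ 996 hPa.

996 hPa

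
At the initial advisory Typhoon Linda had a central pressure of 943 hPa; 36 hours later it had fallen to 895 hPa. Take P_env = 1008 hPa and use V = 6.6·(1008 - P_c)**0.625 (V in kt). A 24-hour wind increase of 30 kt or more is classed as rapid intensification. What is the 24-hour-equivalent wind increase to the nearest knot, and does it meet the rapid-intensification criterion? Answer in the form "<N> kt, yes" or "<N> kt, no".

V₁: ΔP = 65, V ≈ 6.6 × 65^0.625 ≈ 89.66 kt.
V₂: ΔP = 113, V ≈ 6.6 × 113^0.625 ≈ 126.68 kt.
ΔV over 36 h = 37.02 kt → 24 h equivalent = 37.02 × 24/36 ≈ 24.68 kt.
25 kt < 30 kt ⇒ not rapid intensification.

25 kt, no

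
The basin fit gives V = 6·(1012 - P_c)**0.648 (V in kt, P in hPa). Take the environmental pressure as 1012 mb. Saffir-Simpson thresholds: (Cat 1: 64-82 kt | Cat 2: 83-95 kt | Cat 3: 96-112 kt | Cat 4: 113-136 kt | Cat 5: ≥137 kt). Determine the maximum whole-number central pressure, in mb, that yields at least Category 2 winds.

954 mb

Category 2 begins at V = 83 kt.
Required ΔP = (83/6)^(1/0.648) = 13.833^1.543 ≈ 57.64 mb.
P_c ≤ 1012 − 57.64 = 954.36, so the highest integer P_c is 954 mb.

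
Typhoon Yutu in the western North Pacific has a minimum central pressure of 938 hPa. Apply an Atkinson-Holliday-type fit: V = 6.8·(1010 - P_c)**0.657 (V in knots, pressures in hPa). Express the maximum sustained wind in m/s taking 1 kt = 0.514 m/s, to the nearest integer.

ΔP = 1010 − 938 = 72 hPa.
V ≈ 6.8 × 72^0.657 = 6.8 × 16.606 ≈ 112.921 kt.
112.921 × 0.514 ≈ 58.04 m/s → 58 m/s.

58 m/s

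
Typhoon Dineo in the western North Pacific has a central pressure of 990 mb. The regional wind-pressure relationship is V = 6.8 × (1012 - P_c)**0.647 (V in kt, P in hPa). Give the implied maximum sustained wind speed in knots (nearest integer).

50 kt

ΔP = 1012 − 990 = 22 mb.
22^0.647 ≈ 7.388.
V ≈ 6.8 × 7.388 ≈ 50.2 kt.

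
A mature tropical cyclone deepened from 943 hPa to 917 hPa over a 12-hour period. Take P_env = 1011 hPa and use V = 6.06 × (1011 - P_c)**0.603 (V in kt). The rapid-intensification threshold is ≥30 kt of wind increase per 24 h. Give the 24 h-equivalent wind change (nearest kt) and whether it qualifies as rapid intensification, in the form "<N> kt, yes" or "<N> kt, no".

V₁: ΔP = 68, V ≈ 6.06 × 68^0.603 ≈ 77.17 kt.
V₂: ΔP = 94, V ≈ 6.06 × 94^0.603 ≈ 93.81 kt.
ΔV over 12 h = 16.64 kt → 24 h equivalent = 16.64 × 24/12 ≈ 33.28 kt.
33 kt ≥ 30 kt ⇒ rapid intensification.

33 kt, yes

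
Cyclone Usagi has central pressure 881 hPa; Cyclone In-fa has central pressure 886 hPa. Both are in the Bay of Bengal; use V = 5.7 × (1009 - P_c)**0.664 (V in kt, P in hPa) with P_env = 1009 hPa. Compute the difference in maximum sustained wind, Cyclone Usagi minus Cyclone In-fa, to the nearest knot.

4 kt

Cyclone Usagi: ΔP = 128; V ≈ 5.7 × 128^0.664 ≈ 142.91 kt.
Cyclone In-fa: ΔP = 123; V ≈ 5.7 × 123^0.664 ≈ 139.18 kt.
Difference ≈ 142.91 − 139.18 = 3.73 → 4 kt.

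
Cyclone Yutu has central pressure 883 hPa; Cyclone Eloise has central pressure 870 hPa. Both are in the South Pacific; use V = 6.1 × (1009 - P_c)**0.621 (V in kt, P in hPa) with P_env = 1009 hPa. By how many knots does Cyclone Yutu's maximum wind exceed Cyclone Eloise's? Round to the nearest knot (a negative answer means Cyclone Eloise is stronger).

-8 kt

Cyclone Yutu: ΔP = 126; V ≈ 6.1 × 126^0.621 ≈ 122.93 kt.
Cyclone Eloise: ΔP = 139; V ≈ 6.1 × 139^0.621 ≈ 130.66 kt.
Difference ≈ 122.93 − 130.66 = -7.73 → -8 kt.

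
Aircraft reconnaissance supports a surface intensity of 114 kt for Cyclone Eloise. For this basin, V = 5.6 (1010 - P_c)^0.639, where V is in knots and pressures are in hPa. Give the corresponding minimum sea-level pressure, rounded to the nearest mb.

ΔP = (V / 5.6)^(1/0.639) = (114/5.6)^1.565.
114/5.6 = 20.357; 20.357^1.565 ≈ 111.70 mb.
P_c = 1010 − 111.70 = 898.30 ≈ 898 mb.

898 mb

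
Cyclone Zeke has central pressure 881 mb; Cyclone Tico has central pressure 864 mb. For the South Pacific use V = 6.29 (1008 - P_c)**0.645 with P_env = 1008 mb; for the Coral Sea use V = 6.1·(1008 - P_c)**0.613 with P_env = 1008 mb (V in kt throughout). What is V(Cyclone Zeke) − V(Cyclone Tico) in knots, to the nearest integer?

Cyclone Zeke: ΔP = 127; V ≈ 6.29 × 127^0.645 ≈ 143.09 kt.
Cyclone Tico: ΔP = 144; V ≈ 6.1 × 144^0.613 ≈ 128.35 kt.
Difference ≈ 143.09 − 128.35 = 14.74 → 15 kt.

15 kt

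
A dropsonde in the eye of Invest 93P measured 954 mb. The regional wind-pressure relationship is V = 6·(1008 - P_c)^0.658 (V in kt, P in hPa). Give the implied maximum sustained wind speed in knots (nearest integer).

83 kt

ΔP = 1008 − 954 = 54 mb.
54^0.658 ≈ 13.801.
V ≈ 6 × 13.801 ≈ 82.8 kt.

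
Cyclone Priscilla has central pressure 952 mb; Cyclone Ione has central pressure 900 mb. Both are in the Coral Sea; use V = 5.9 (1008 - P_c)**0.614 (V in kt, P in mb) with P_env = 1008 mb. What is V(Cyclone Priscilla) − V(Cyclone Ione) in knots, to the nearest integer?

Cyclone Priscilla: ΔP = 56; V ≈ 5.9 × 56^0.614 ≈ 69.86 kt.
Cyclone Ione: ΔP = 108; V ≈ 5.9 × 108^0.614 ≈ 104.56 kt.
Difference ≈ 69.86 − 104.56 = -34.70 → -35 kt.

-35 kt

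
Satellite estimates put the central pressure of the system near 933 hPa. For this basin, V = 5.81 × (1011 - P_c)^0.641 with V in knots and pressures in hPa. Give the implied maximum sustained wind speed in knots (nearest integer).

ΔP = 1011 − 933 = 78 hPa.
78^0.641 ≈ 16.324.
V ≈ 5.81 × 16.324 ≈ 94.8 kt.

95 kt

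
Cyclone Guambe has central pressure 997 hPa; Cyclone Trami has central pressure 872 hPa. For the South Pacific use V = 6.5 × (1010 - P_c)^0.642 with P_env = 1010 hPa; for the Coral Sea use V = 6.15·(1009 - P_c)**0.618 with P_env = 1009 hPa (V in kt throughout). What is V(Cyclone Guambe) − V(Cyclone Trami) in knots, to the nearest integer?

-95 kt

Cyclone Guambe: ΔP = 13; V ≈ 6.5 × 13^0.642 ≈ 33.73 kt.
Cyclone Trami: ΔP = 137; V ≈ 6.15 × 137^0.618 ≈ 128.64 kt.
Difference ≈ 33.73 − 128.64 = -94.91 → -95 kt.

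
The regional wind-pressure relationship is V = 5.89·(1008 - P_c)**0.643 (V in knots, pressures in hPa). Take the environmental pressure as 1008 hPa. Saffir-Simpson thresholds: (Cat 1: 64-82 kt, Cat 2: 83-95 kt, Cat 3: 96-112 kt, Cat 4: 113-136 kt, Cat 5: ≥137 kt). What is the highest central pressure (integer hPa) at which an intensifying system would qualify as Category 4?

Category 4 begins at V = 113 kt.
Required ΔP = (113/5.89)^(1/0.643) = 19.185^1.555 ≈ 98.92 hPa.
P_c ≤ 1008 − 98.92 = 909.08, so the highest integer P_c is 909 hPa.

909 hPa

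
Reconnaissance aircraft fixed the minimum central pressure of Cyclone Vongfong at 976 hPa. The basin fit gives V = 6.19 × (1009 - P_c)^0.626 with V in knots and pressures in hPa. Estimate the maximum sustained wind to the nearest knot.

55 kt

ΔP = 1009 − 976 = 33 hPa.
33^0.626 ≈ 8.925.
V ≈ 6.19 × 8.925 ≈ 55.2 kt.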